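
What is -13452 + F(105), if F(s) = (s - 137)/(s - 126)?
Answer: -282460/21 ≈ -13450.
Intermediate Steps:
F(s) = (-137 + s)/(-126 + s)
-13452 + F(105) = -13452 + (-137 + 105)/(-126 + 105) = -13452 - 32/(-21) = -13452 - 1/21*(-32) = -13452 + 32/21 = -282460/21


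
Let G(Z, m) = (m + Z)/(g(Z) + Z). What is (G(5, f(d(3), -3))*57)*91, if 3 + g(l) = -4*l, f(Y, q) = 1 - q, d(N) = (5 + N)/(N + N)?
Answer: -5187/2 ≈ -2593.5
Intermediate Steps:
d(N) = (5 + N)/(2*N) (d(N) = (5 + N)/((2*N)) = (5 + N)*(1/(2*N)) = (5 + N)/(2*N))
g(l) = -3 - 4*l
G(Z, m) = (Z + m)/(-3 - 3*Z) (G(Z, m) = (m + Z)/((-3 - 4*Z) + Z) = (Z + m)/(-3 - 3*Z))
(G(5, f(d(3), -3))*57)*91 = (((-1*5 - (1 - 1*(-3)))/(3*(1 + 5)))*57)*91 = (((⅓)*(-5 - (1 + 3))/6)*57)*91 = (((⅓)*(⅙)*(-5 - 1*4))*57)*91 = (((⅓)*(⅙)*(-5 - 4))*57)*91 = (((⅓)*(⅙)*(-9))*57)*91 = -½*57*91 = -57/2*91 = -5187/2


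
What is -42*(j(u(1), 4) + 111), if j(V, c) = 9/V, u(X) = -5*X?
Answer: -22932/5 ≈ -4586.4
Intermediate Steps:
-42*(j(u(1), 4) + 111) = -42*(9/((-5*1)) + 111) = -42*(9/(-5) + 111) = -42*(9*(-⅕) + 111) = -42*(-9/5 + 111) = -42*546/5 = -22932/5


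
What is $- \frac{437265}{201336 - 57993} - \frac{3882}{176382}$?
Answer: $- \frac{479519338}{156068673} \approx -3.0725$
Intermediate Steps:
$- \frac{437265}{201336 - 57993} - \frac{3882}{176382} = - \frac{437265}{201336 - 57993} - \frac{647}{29397} = - \frac{437265}{143343} - \frac{647}{29397} = \left(-437265\right) \frac{1}{143343} - \frac{647}{29397} = - \frac{16195}{5309} - \frac{647}{29397} = - \frac{479519338}{156068673}$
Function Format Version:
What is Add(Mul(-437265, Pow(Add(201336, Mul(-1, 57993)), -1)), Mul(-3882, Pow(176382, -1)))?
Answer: Rational(-479519338, 156068673) ≈ -3.0725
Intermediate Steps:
Add(Mul(-437265, Pow(Add(201336, Mul(-1, 57993)), -1)), Mul(-3882, Pow(176382, -1))) = Add(Mul(-437265, Pow(Add(201336, -57993), -1)), Mul(-3882, Rational(1, 176382))) = Add(Mul(-437265, Pow(143343, -1)), Rational(-647, 29397)) = Add(Mul(-437265, Rational(1, 143343)), Rational(-647, 29397)) = Add(Rational(-16195, 5309), Rational(-647, 29397)) = Rational(-479519338, 156068673)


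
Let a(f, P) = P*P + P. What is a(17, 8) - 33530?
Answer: -33458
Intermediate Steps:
a(f, P) = P + P**2 (a(f, P) = P**2 + P = P + P**2)
a(17, 8) - 33530 = 8*(1 + 8) - 33530 = 8*9 - 33530 = 72 - 33530 = -33458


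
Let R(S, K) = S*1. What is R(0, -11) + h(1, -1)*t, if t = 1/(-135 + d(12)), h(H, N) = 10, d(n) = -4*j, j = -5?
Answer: -2/23 ≈ -0.086957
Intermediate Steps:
d(n) = 20 (d(n) = -4*(-5) = 20)
R(S, K) = S
t = -1/115 (t = 1/(-135 + 20) = 1/(-115) = -1/115 ≈ -0.0086956)
R(0, -11) + h(1, -1)*t = 0 + 10*(-1/115) = 0 - 2/23 = -2/23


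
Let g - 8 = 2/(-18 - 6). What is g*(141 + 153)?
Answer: 4655/2 ≈ 2327.5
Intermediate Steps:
g = 95/12 (g = 8 + 2/(-18 - 6) = 8 + 2/(-24) = 8 - 1/24*2 = 8 - 1/12 = 95/12 ≈ 7.9167)
g*(141 + 153) = 95*(141 + 153)/12 = (95/12)*294 = 4655/2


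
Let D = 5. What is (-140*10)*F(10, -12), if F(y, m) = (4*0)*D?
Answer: 0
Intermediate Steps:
F(y, m) = 0 (F(y, m) = (4*0)*5 = 0*5 = 0)
(-140*10)*F(10, -12) = -140*10*0 = -1400*0 = 0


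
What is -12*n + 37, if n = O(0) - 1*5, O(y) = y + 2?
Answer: 73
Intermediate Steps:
O(y) = 2 + y
n = -3 (n = (2 + 0) - 1*5 = 2 - 5 = -3)
-12*n + 37 = -12*(-3) + 37 = 36 + 37 = 73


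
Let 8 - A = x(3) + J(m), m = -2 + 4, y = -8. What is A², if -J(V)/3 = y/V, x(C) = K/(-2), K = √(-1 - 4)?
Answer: (8 - I*√5)²/4 ≈ 14.75 - 8.9443*I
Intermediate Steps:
K = I*√5 (K = √(-5) = I*√5 ≈ 2.2361*I)
m = 2
x(C) = -I*√5/2 (x(C) = (I*√5)/(-2) = (I*√5)*(-½) = -I*√5/2)
J(V) = 24/V (J(V) = -(-24)/V = 24/V)
A = -4 + I*√5/2 (A = 8 - (-I*√5/2 + 24/2) = 8 - (-I*√5/2 + 24*(½)) = 8 - (-I*√5/2 + 12) = 8 - (12 - I*√5/2) = 8 + (-12 + I*√5/2) = -4 + I*√5/2 ≈ -4.0 + 1.118*I)
A² = (-4 + I*√5/2)²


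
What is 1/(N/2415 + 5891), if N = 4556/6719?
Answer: 16226385/95589638591 ≈ 0.00016975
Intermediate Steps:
N = 4556/6719 (N = 4556*(1/6719) = 4556/6719 ≈ 0.67808)
1/(N/2415 + 5891) = 1/((4556/6719)/2415 + 5891) = 1/((4556/6719)*(1/2415) + 5891) = 1/(4556/16226385 + 5891) = 1/(95589638591/16226385) = 16226385/95589638591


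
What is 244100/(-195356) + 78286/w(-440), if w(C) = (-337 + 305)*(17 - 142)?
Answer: 1789654977/97678000 ≈ 18.322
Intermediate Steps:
w(C) = 4000 (w(C) = -32*(-125) = 4000)
244100/(-195356) + 78286/w(-440) = 244100/(-195356) + 78286/4000 = 244100*(-1/195356) + 78286*(1/4000) = -61025/48839 + 39143/2000 = 1789654977/97678000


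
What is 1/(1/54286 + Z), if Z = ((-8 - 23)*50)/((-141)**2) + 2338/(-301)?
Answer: -46408178538/364090135661 ≈ -0.12746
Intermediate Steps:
Z = -6706904/854883 (Z = -31*50/19881 + 2338*(-1/301) = -1550*1/19881 - 334/43 = -1550/19881 - 334/43 = -6706904/854883 ≈ -7.8454)
1/(1/54286 + Z) = 1/(1/54286 - 6706904/854883) = 1/(-364090135661/46408178538) = -46408178538/364090135661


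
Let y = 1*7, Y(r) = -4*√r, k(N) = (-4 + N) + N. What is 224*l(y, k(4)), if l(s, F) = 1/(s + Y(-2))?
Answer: 1568/81 + 896*I*√2/81 ≈ 19.358 + 15.644*I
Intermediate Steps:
k(N) = -4 + 2*N
y = 7
l(s, F) = 1/(s - 4*I*√2)
224*l(y, k(4)) = 224/(7 - 4*I*√2)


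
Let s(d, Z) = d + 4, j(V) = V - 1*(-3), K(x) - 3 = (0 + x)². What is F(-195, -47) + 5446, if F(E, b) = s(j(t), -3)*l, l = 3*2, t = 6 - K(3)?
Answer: 5452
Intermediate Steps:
K(x) = 3 + x² (K(x) = 3 + (0 + x)² = 3 + x²)
t = -6 (t = 6 - (3 + 3²) = 6 - (3 + 9) = 6 - 1*12 = 6 - 12 = -6)
j(V) = 3 + V (j(V) = V + 3 = 3 + V)
s(d, Z) = 4 + d
l = 6
F(E, b) = 6 (F(E, b) = (4 + (3 - 6))*6 = (4 - 3)*6 = 1*6 = 6)
F(-195, -47) + 5446 = 6 + 5446 = 5452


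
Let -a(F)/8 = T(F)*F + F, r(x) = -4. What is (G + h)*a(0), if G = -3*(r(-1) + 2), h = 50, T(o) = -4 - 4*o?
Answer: 0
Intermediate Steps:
a(F) = -8*F - 8*F*(-4 - 4*F) (a(F) = -8*((-4 - 4*F)*F + F) = -8*(F*(-4 - 4*F) + F) = -8*(F + F*(-4 - 4*F)) = -8*F - 8*F*(-4 - 4*F))
G = 6 (G = -3*(-4 + 2) = -3*(-2) = 6)
(G + h)*a(0) = (6 + 50)*(8*0*(3 + 4*0)) = 56*(8*0*(3 + 0)) = 56*(8*0*3) = 56*0 = 0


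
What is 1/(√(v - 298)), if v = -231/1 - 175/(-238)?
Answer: -I*√610674/17961 ≈ -0.043509*I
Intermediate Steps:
v = -7829/34 (v = -231*1 - 175*(-1/238) = -231 + 25/34 = -7829/34 ≈ -230.26)
1/(√(v - 298)) = 1/(√(-7829/34 - 298)) = 1/(√(-17961/34)) = 1/(I*√610674/34) = -I*√610674/17961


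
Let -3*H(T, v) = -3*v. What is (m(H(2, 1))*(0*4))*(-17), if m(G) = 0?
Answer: 0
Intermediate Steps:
H(T, v) = v (H(T, v) = -(-1)*v = v)
(m(H(2, 1))*(0*4))*(-17) = (0*(0*4))*(-17) = (0*0)*(-17) = 0*(-17) = 0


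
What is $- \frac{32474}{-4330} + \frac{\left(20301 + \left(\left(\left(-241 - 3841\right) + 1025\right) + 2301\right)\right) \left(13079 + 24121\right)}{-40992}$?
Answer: $- \frac{32780200477}{1848910} \approx -17729.0$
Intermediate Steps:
$- \frac{32474}{-4330} + \frac{\left(20301 + \left(\left(\left(-241 - 3841\right) + 1025\right) + 2301\right)\right) \left(13079 + 24121\right)}{-40992} = \left(-32474\right) \left(- \frac{1}{4330}\right) + \left(20301 + \left(\left(-4082 + 1025\right) + 2301\right)\right) 37200 \left(- \frac{1}{40992}\right) = \frac{16237}{2165} + \left(20301 + \left(-3057 + 2301\right)\right) 37200 \left(- \frac{1}{40992}\right) = \frac{16237}{2165} + \left(20301 - 756\right) 37200 \left(- \frac{1}{40992}\right) = \frac{16237}{2165} + 19545 \cdot 37200 \left(- \frac{1}{40992}\right) = \frac{16237}{2165} + 727074000 \left(- \frac{1}{40992}\right) = \frac{16237}{2165} - \frac{15147375}{854} = - \frac{32780200477}{1848910}$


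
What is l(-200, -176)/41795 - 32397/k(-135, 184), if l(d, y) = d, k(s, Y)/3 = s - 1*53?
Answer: 90261321/1571492 ≈ 57.437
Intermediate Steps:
k(s, Y) = -159 + 3*s (k(s, Y) = 3*(s - 1*53) = 3*(s - 53) = 3*(-53 + s) = -159 + 3*s)
l(-200, -176)/41795 - 32397/k(-135, 184) = -200/41795 - 32397/(-159 + 3*(-135)) = -200*1/41795 - 32397/(-159 - 405) = -40/8359 - 32397/(-564) = -40/8359 - 32397*(-1/564) = -40/8359 + 10799/188 = 90261321/1571492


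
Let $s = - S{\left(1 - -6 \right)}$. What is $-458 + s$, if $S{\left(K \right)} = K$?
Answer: $-465$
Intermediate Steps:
$s = -7$ ($s = - (1 - -6) = - (1 + 6) = \left(-1\right) 7 = -7$)
$-458 + s = -458 - 7 = -465$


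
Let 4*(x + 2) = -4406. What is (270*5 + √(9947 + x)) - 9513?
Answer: -8163 + √35374/2 ≈ -8069.0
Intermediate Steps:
x = -2207/2 (x = -2 + (¼)*(-4406) = -2 - 2203/2 = -2207/2 ≈ -1103.5)
(270*5 + √(9947 + x)) - 9513 = (270*5 + √(9947 - 2207/2)) - 9513 = (1350 + √(17687/2)) - 9513 = (1350 + √35374/2) - 9513 = -8163 + √35374/2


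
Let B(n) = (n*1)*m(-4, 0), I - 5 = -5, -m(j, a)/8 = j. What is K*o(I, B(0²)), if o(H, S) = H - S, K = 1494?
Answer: 0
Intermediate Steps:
m(j, a) = -8*j
I = 0 (I = 5 - 5 = 0)
B(n) = 32*n (B(n) = (n*1)*(-8*(-4)) = n*32 = 32*n)
K*o(I, B(0²)) = 1494*(0 - 32*0²) = 1494*(0 - 32*0) = 1494*(0 - 1*0) = 1494*(0 + 0) = 1494*0 = 0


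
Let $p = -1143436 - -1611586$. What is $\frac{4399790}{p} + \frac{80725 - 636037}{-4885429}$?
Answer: $\frac{2175483097271}{228711358635} \approx 9.5119$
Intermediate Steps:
$p = 468150$ ($p = -1143436 + 1611586 = 468150$)
$\frac{4399790}{p} + \frac{80725 - 636037}{-4885429} = \frac{4399790}{468150} + \frac{80725 - 636037}{-4885429} = 4399790 \cdot \frac{1}{468150} - - \frac{555312}{4885429} = \frac{439979}{46815} + \frac{555312}{4885429} = \frac{2175483097271}{228711358635}$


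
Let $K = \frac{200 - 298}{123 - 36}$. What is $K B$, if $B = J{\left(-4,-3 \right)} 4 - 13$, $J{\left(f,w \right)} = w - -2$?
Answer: $\frac{1666}{87} \approx 19.149$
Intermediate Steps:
$J{\left(f,w \right)} = 2 + w$ ($J{\left(f,w \right)} = w + 2 = 2 + w$)
$K = - \frac{98}{87} \approx -1.1264$
$B = -17$ ($B = \left(2 - 3\right) 4 - 13 = \left(-1\right) 4 - 13 = -4 - 13 = -17$)
$K B = \left(- \frac{98}{87}\right) \left(-17\right) = \frac{1666}{87}$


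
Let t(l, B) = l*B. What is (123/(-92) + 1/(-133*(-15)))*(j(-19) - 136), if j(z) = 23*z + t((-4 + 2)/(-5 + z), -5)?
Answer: 241123019/314640 ≈ 766.35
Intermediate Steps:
t(l, B) = B*l
j(z) = 10/(-5 + z) + 23*z (j(z) = 23*z - 5*(-4 + 2)/(-5 + z) = 23*z - (-10)/(-5 + z) = 23*z + 10/(-5 + z) = 10/(-5 + z) + 23*z)
(123/(-92) + 1/(-133*(-15)))*(j(-19) - 136) = (123/(-92) + 1/(-133*(-15)))*((10 + 23*(-19)*(-5 - 19))/(-5 - 19) - 136) = (123*(-1/92) - 1/133*(-1/15))*((10 + 23*(-19)*(-24))/(-24) - 136) = (-123/92 + 1/1995)*(-(10 + 10488)/24 - 136) = -245293*(-1/24*10498 - 136)/183540 = -245293*(-5249/12 - 136)/183540 = -245293/183540*(-6881/12) = 241123019/314640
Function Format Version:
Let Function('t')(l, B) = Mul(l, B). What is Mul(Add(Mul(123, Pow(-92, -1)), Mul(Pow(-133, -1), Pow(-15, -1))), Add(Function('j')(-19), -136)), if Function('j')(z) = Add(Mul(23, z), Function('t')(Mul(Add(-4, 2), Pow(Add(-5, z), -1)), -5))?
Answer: Rational(241123019, 314640) ≈ 766.35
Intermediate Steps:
Function('t')(l, B) = Mul(B, l)
Function('j')(z) = Add(Mul(10, Pow(Add(-5, z), -1)), Mul(23, z)) (Function('j')(z) = Add(Mul(23, z), Mul(-5, Mul(Add(-4, 2), Pow(Add(-5, z), -1)))) = Add(Mul(23, z), Mul(-5, Mul(-2, Pow(Add(-5, z), -1)))) = Add(Mul(23, z), Mul(10, Pow(Add(-5, z), -1))) = Add(Mul(10, Pow(Add(-5, z), -1)), Mul(23, z)))
Mul(Add(Mul(123, Pow(-92, -1)), Mul(Pow(-133, -1), Pow(-15, -1))), Add(Function('j')(-19), -136)) = Mul(Add(Mul(123, Pow(-92, -1)), Mul(Pow(-133, -1), Pow(-15, -1))), Add(Mul(Pow(Add(-5, -19), -1), Add(10, Mul(23, -19, Add(-5, -19)))), -136)) = Mul(Add(Mul(123, Rational(-1, 92)), Mul(Rational(-1, 133), Rational(-1, 15))), Add(Mul(Pow(-24, -1), Add(10, Mul(23, -19, -24))), -136)) = Mul(Add(Rational(-123, 92), Rational(1, 1995)), Add(Mul(Rational(-1, 24), Add(10, 10488)), -136)) = Mul(Rational(-245293, 183540), Add(Mul(Rational(-1, 24), 10498), -136)) = Mul(Rational(-245293, 183540), Add(Rational(-5249, 12), -136)) = Mul(Rational(-245293, 183540), Rational(-6881, 12)) = Rational(241123019, 314640)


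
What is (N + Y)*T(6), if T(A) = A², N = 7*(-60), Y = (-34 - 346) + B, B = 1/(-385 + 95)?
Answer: -4176018/145 ≈ -28800.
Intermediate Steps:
B = -1/290 (B = 1/(-290) = -1/290 ≈ -0.0034483)
Y = -110201/290 (Y = (-34 - 346) - 1/290 = -380 - 1/290 = -110201/290 ≈ -380.00)
N = -420
(N + Y)*T(6) = (-420 - 110201/290)*6² = -232001/290*36 = -4176018/145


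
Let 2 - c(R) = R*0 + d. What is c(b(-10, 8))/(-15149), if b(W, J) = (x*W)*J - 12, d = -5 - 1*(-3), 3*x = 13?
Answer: -4/15149 ≈ -0.00026404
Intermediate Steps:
x = 13/3 (x = (⅓)*13 = 13/3 ≈ 4.3333)
d = -2 (d = -5 + 3 = -2)
b(W, J) = -12 + 13*J*W/3 (b(W, J) = (13*W/3)*J - 12 = 13*J*W/3 - 12 = -12 + 13*J*W/3)
c(R) = 4 (c(R) = 2 - (R*0 - 2) = 2 - (0 - 2) = 2 - 1*(-2) = 2 + 2 = 4)
c(b(-10, 8))/(-15149) = 4/(-15149) = 4*(-1/15149) = -4/15149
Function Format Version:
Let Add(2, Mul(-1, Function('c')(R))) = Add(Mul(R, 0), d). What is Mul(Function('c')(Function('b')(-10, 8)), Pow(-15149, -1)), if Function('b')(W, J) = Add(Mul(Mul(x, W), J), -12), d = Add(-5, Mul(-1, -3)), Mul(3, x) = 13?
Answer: Rational(-4, 15149) ≈ -0.00026404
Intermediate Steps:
x = Rational(13, 3) (x = Mul(Rational(1, 3), 13) = Rational(13, 3) ≈ 4.3333)
d = -2 (d = Add(-5, 3) = -2)
Function('b')(W, J) = Add(-12, Mul(Rational(13, 3), J, W)) (Function('b')(W, J) = Add(Mul(Mul(Rational(13, 3), W), J), -12) = Add(Mul(Rational(13, 3), J, W), -12) = Add(-12, Mul(Rational(13, 3), J, W)))
Function('c')(R) = 4 (Function('c')(R) = Add(2, Mul(-1, Add(Mul(R, 0), -2))) = Add(2, Mul(-1, Add(0, -2))) = Add(2, Mul(-1, -2)) = Add(2, 2) = 4)
Mul(Function('c')(Function('b')(-10, 8)), Pow(-15149, -1)) = Mul(4, Pow(-15149, -1)) = Mul(4, Rational(-1, 15149)) = Rational(-4, 15149)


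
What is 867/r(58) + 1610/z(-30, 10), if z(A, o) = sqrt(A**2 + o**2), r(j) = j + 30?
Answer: 867/88 + 161*sqrt(10)/10 ≈ 60.765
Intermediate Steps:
r(j) = 30 + j
867/r(58) + 1610/z(-30, 10) = 867/(30 + 58) + 1610/(sqrt((-30)**2 + 10**2)) = 867/88 + 1610/(sqrt(900 + 100)) = 867*(1/88) + 1610/(sqrt(1000)) = 867/88 + 1610/((10*sqrt(10))) = 867/88 + 1610*(sqrt(10)/100) = 867/88 + 161*sqrt(10)/10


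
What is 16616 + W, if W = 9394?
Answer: 26010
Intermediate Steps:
16616 + W = 16616 + 9394 = 26010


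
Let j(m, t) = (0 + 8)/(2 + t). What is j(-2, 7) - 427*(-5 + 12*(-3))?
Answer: 157571/9 ≈ 17508.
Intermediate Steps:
j(m, t) = 8/(2 + t)
j(-2, 7) - 427*(-5 + 12*(-3)) = 8/(2 + 7) - 427*(-5 + 12*(-3)) = 8/9 - 427*(-5 - 36) = 8*(1/9) - 427*(-41) = 8/9 + 17507 = 157571/9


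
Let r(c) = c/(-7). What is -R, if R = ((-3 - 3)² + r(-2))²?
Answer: -64516/49 ≈ -1316.7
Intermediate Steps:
r(c) = -c/7 (r(c) = c*(-⅐) = -c/7)
R = 64516/49 (R = ((-3 - 3)² - ⅐*(-2))² = ((-6)² + 2/7)² = (36 + 2/7)² = (254/7)² = 64516/49 ≈ 1316.7)
-R = -1*64516/49 = -64516/49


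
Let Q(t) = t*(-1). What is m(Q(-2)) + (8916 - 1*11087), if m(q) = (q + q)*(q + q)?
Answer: -2155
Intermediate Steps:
Q(t) = -t
m(q) = 4*q**2 (m(q) = (2*q)*(2*q) = 4*q**2)
m(Q(-2)) + (8916 - 1*11087) = 4*(-1*(-2))**2 + (8916 - 1*11087) = 4*2**2 + (8916 - 11087) = 4*4 - 2171 = 16 - 2171 = -2155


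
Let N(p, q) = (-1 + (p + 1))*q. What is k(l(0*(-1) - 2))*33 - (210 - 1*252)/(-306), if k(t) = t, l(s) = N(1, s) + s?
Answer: -6739/51 ≈ -132.14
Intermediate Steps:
N(p, q) = p*q (N(p, q) = (-1 + (1 + p))*q = p*q)
l(s) = 2*s (l(s) = 1*s + s = s + s = 2*s)
k(l(0*(-1) - 2))*33 - (210 - 1*252)/(-306) = (2*(0*(-1) - 2))*33 - (210 - 1*252)/(-306) = (2*(0 - 2))*33 - (210 - 252)*(-1)/306 = (2*(-2))*33 - (-42)*(-1)/306 = -4*33 - 1*7/51 = -132 - 7/51 = -6739/51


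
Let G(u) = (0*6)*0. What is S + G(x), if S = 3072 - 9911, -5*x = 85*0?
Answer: -6839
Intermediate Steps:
x = 0 (x = -17*0 = -⅕*0 = 0)
G(u) = 0 (G(u) = 0*0 = 0)
S = -6839
S + G(x) = -6839 + 0 = -6839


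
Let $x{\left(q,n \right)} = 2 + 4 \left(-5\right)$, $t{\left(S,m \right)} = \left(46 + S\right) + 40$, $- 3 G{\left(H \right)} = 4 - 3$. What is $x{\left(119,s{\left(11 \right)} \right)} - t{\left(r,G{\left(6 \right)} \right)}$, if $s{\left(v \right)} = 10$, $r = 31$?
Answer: $-135$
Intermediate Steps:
$G{\left(H \right)} = - \frac{1}{3}$ ($G{\left(H \right)} = - \frac{4 - 3}{3} = \left(- \frac{1}{3}\right) 1 = - \frac{1}{3}$)
$t{\left(S,m \right)} = 86 + S$
$x{\left(q,n \right)} = -18$ ($x{\left(q,n \right)} = 2 - 20 = -18$)
$x{\left(119,s{\left(11 \right)} \right)} - t{\left(r,G{\left(6 \right)} \right)} = -18 - \left(86 + 31\right) = -18 - 117 = -135$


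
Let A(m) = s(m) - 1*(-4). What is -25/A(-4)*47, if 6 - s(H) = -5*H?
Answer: 235/2 ≈ 117.50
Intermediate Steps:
s(H) = 6 + 5*H (s(H) = 6 - (-5)*H = 6 + 5*H)
A(m) = 10 + 5*m (A(m) = (6 + 5*m) - 1*(-4) = (6 + 5*m) + 4 = 10 + 5*m)
-25/A(-4)*47 = -25/(10 + 5*(-4))*47 = -25/(10 - 20)*47 = -25/(-10)*47 = -25*(-⅒)*47 = (5/2)*47 = 235/2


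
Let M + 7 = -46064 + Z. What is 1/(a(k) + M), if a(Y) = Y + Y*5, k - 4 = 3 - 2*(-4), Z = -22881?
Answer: -1/68862 ≈ -1.4522e-5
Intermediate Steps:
M = -68952 (M = -7 + (-46064 - 22881) = -7 - 68945 = -68952)
k = 15 (k = 4 + (3 - 2*(-4)) = 4 + (3 + 8) = 4 + 11 = 15)
a(Y) = 6*Y (a(Y) = Y + 5*Y = 6*Y)
1/(a(k) + M) = 1/(6*15 - 68952) = 1/(90 - 68952) = 1/(-68862) = -1/68862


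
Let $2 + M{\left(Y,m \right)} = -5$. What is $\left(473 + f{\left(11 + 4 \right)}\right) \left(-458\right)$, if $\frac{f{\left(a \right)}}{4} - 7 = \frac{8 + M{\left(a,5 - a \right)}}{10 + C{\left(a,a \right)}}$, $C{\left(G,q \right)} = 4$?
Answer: $- \frac{1607122}{7} \approx -2.2959 \cdot 10^{5}$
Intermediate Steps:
$M{\left(Y,m \right)} = -7$ ($M{\left(Y,m \right)} = -2 - 5 = -7$)
$f{\left(a \right)} = \frac{198}{7}$ ($f{\left(a \right)} = 28 + 4 \frac{8 - 7}{10 + 4} = 28 + 4 \cdot 1 \cdot \frac{1}{14} = 28 + 4 \cdot \frac{1}{14} = 28 + \frac{2}{7} = \frac{198}{7}$)
$\left(473 + f{\left(11 + 4 \right)}\right) \left(-458\right) = \left(473 + \frac{198}{7}\right) \left(-458\right) = \frac{3509}{7} \left(-458\right) = - \frac{1607122}{7}$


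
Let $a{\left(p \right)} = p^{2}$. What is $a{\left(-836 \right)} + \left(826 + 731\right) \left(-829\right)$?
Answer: $-591857$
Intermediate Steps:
$a{\left(-836 \right)} + \left(826 + 731\right) \left(-829\right) = \left(-836\right)^{2} + \left(826 + 731\right) \left(-829\right) = 698896 + 1557 \left(-829\right) = 698896 - 1290753 = -591857$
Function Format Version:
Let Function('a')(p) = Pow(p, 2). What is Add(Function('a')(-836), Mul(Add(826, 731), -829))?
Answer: -591857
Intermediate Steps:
Add(Function('a')(-836), Mul(Add(826, 731), -829)) = Add(Pow(-836, 2), Mul(Add(826, 731), -829)) = Add(698896, Mul(1557, -829)) = Add(698896, -1290753) = -591857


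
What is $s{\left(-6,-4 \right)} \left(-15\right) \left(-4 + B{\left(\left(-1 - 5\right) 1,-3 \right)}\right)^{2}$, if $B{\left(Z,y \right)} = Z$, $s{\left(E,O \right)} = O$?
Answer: $6000$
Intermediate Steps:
$s{\left(-6,-4 \right)} \left(-15\right) \left(-4 + B{\left(\left(-1 - 5\right) 1,-3 \right)}\right)^{2} = \left(-4\right) \left(-15\right) \left(-4 + \left(-1 - 5\right) 1\right)^{2} = 60 \left(-4 - 6\right)^{2} = 60 \left(-10\right)^{2} = 60 \cdot 100 = 6000$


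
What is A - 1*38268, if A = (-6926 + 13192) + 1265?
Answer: -30737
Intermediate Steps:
A = 7531 (A = 6266 + 1265 = 7531)
A - 1*38268 = 7531 - 1*38268 = 7531 - 38268 = -30737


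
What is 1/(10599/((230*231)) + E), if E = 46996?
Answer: 17710/832302693 ≈ 2.1278e-5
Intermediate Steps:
1/(10599/((230*231)) + E) = 1/(10599/((230*231)) + 46996) = 1/(10599/53130 + 46996) = 1/(10599*(1/53130) + 46996) = 1/(3533/17710 + 46996) = 1/(832302693/17710) = 17710/832302693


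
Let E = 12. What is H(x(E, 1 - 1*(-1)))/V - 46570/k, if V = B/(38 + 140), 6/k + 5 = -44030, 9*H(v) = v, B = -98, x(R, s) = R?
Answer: 16747464473/49 ≈ 3.4179e+8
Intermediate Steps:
H(v) = v/9
k = -6/44035 (k = 6/(-5 - 44030) = 6/(-44035) = 6*(-1/44035) = -6/44035 ≈ -0.00013626)
V = -49/89 (V = -98/(38 + 140) = -98/178 = -98*1/178 = -49/89 ≈ -0.55056)
H(x(E, 1 - 1*(-1)))/V - 46570/k = ((1/9)*12)/(-49/89) - 46570/(-6/44035) = (4/3)*(-89/49) - 46570*(-44035/6) = -356/147 + 1025354975/3 = 16747464473/49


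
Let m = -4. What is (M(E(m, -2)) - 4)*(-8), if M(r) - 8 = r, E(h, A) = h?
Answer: 0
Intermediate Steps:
M(r) = 8 + r
(M(E(m, -2)) - 4)*(-8) = ((8 - 4) - 4)*(-8) = (4 - 4)*(-8) = 0*(-8) = 0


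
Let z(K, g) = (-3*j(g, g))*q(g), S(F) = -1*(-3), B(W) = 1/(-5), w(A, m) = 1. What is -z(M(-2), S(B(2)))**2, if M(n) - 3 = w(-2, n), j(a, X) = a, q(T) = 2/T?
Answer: -36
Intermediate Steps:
B(W) = -1/5
S(F) = 3
M(n) = 4 (M(n) = 3 + 1 = 4)
z(K, g) = -6 (z(K, g) = (-3*g)*(2/g) = -6)
-z(M(-2), S(B(2)))**2 = -1*(-6)**2 = -1*36 = -36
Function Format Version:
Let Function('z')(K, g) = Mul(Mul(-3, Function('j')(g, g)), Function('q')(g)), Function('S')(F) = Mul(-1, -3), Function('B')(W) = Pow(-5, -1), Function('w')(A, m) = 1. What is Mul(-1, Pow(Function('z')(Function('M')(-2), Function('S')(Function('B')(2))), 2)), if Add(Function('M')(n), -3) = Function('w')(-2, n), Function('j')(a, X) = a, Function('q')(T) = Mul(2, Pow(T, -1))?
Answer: -36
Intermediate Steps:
Function('B')(W) = Rational(-1, 5)
Function('S')(F) = 3
Function('M')(n) = 4 (Function('M')(n) = Add(3, 1) = 4)
Function('z')(K, g) = -6 (Function('z')(K, g) = Mul(Mul(-3, g), Mul(2, Pow(g, -1))) = -6)
Mul(-1, Pow(Function('z')(Function('M')(-2), Function('S')(Function('B')(2))), 2)) = Mul(-1, Pow(-6, 2)) = Mul(-1, 36) = -36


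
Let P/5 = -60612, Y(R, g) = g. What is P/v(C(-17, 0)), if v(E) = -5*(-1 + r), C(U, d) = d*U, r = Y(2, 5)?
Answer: 15153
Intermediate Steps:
r = 5
P = -303060 (P = 5*(-60612) = -303060)
C(U, d) = U*d
v(E) = -20 (v(E) = -5*(-1 + 5) = -5*4 = -20)
P/v(C(-17, 0)) = -303060/(-20) = -303060*(-1/20) = 15153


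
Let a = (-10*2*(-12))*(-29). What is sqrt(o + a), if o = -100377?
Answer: I*sqrt(107337) ≈ 327.62*I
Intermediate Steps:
a = -6960 (a = -20*(-12)*(-29) = 240*(-29) = -6960)
sqrt(o + a) = sqrt(-100377 - 6960) = sqrt(-107337) = I*sqrt(107337)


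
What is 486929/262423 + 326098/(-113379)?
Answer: -619756987/607209333 ≈ -1.0207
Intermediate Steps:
486929/262423 + 326098/(-113379) = 486929*(1/262423) + 326098*(-1/113379) = 486929/262423 - 326098/113379 = -619756987/607209333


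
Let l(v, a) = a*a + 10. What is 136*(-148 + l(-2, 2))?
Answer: -18224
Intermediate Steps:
l(v, a) = 10 + a² (l(v, a) = a² + 10 = 10 + a²)
136*(-148 + l(-2, 2)) = 136*(-148 + (10 + 2²)) = 136*(-148 + (10 + 4)) = 136*(-148 + 14) = 136*(-134) = -18224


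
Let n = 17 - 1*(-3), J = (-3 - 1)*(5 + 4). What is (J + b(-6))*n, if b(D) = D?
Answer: -840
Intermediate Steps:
J = -36 (J = -4*9 = -36)
n = 20 (n = 17 + 3 = 20)
(J + b(-6))*n = (-36 - 6)*20 = -42*20 = -840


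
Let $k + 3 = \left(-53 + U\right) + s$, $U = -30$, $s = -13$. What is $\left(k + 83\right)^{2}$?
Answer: $256$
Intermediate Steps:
$k = -99$ ($k = -3 - 96 = -99$)
$\left(k + 83\right)^{2} = \left(-99 + 83\right)^{2} = \left(-16\right)^{2} = 256$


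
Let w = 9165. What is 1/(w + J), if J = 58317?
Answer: 1/67482 ≈ 1.4819e-5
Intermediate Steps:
1/(w + J) = 1/(9165 + 58317) = 1/67482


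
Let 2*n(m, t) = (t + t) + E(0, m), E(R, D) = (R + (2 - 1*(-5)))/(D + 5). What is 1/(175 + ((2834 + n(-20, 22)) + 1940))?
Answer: 30/149123 ≈ 0.00020118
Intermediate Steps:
E(R, D) = (7 + R)/(5 + D) (E(R, D) = (R + (2 + 5))/(5 + D) = (R + 7)/(5 + D) = (7 + R)/(5 + D))
n(m, t) = t + 7/(2*(5 + m)) (n(m, t) = ((t + t) + (7 + 0)/(5 + m))/2 = (2*t + 7/(5 + m))/2 = t + 7/(2*(5 + m)))
1/(175 + ((2834 + n(-20, 22)) + 1940)) = 1/(175 + ((2834 + (7/2 + 22*(5 - 20))/(5 - 20)) + 1940)) = 1/(175 + ((2834 + (7/2 + 22*(-15))/(-15)) + 1940)) = 1/(175 + ((2834 - (7/2 - 330)/15) + 1940)) = 1/(175 + ((2834 - 1/15*(-653/2)) + 1940)) = 1/(175 + ((2834 + 653/30) + 1940)) = 1/(175 + (85673/30 + 1940)) = 1/(175 + 143873/30) = 1/(149123/30) = 30/149123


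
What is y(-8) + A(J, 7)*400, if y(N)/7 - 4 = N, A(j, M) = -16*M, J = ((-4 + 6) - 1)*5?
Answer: -44828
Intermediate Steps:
J = 5 (J = (2 - 1)*5 = 1*5 = 5)
y(N) = 28 + 7*N
y(-8) + A(J, 7)*400 = (28 + 7*(-8)) - 16*7*400 = (28 - 56) - 112*400 = -28 - 44800 = -44828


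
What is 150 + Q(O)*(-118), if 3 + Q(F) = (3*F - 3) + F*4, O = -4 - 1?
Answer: 4988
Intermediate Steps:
O = -5
Q(F) = -6 + 7*F (Q(F) = -3 + ((3*F - 3) + F*4) = -3 + ((-3 + 3*F) + 4*F) = -3 + (-3 + 7*F) = -6 + 7*F)
150 + Q(O)*(-118) = 150 + (-6 + 7*(-5))*(-118) = 150 + (-6 - 35)*(-118) = 150 - 41*(-118) = 150 + 4838 = 4988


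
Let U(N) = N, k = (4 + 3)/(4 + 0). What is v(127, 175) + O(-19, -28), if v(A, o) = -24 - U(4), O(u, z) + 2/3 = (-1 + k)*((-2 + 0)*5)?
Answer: -217/6 ≈ -36.167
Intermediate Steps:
k = 7/4 ≈ 1.7500
O(u, z) = -49/6 (O(u, z) = -⅔ + (-1 + 7/4)*((-2 + 0)*5) = -⅔ + 3*(-2*5)/4 = -⅔ + (¾)*(-10) = -⅔ - 15/2 = -49/6)
v(A, o) = -28 (v(A, o) = -24 - 1*4 = -24 - 4 = -28)
v(127, 175) + O(-19, -28) = -28 - 49/6 = -217/6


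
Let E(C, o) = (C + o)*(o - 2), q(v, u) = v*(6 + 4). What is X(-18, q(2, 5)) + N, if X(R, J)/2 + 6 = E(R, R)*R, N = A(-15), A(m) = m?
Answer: -25947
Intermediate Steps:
N = -15
q(v, u) = 10*v (q(v, u) = v*10 = 10*v)
E(C, o) = (-2 + o)*(C + o) (E(C, o) = (C + o)*(-2 + o) = (-2 + o)*(C + o))
X(R, J) = -12 + 2*R*(-4*R + 2*R**2) (X(R, J) = -12 + 2*((R**2 - 2*R - 2*R + R*R)*R) = -12 + 2*((R**2 - 2*R - 2*R + R**2)*R) = -12 + 2*((-4*R + 2*R**2)*R) = -12 + 2*(R*(-4*R + 2*R**2)) = -12 + 2*R*(-4*R + 2*R**2))
X(-18, q(2, 5)) + N = (-12 + 4*(-18)**2*(-2 - 18)) - 15 = (-12 + 4*324*(-20)) - 15 = (-12 - 25920) - 15 = -25932 - 15 = -25947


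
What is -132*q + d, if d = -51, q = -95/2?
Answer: 6219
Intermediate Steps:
q = -95/2 (q = -95*½ = -95/2 ≈ -47.500)
-132*q + d = -132*(-95/2) - 51 = 6270 - 51 = 6219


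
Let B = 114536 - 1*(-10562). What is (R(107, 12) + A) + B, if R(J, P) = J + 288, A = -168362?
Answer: -42869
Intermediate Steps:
R(J, P) = 288 + J
B = 125098 (B = 114536 + 10562 = 125098)
(R(107, 12) + A) + B = ((288 + 107) - 168362) + 125098 = (395 - 168362) + 125098 = -167967 + 125098 = -42869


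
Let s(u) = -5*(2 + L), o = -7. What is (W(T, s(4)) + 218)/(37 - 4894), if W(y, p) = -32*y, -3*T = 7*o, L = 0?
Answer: 914/14571 ≈ 0.062727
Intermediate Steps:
s(u) = -10 (s(u) = -5*(2 + 0) = -5*2 = -10)
T = 49/3 (T = -7*(-7)/3 = -⅓*(-49) = 49/3 ≈ 16.333)
(W(T, s(4)) + 218)/(37 - 4894) = (-32*49/3 + 218)/(37 - 4894) = (-1568/3 + 218)/(-4857) = -914/3*(-1/4857) = 914/14571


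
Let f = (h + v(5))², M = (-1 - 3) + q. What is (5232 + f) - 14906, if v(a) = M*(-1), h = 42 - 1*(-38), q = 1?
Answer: -2785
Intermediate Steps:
h = 80 (h = 42 + 38 = 80)
M = -3 (M = (-1 - 3) + 1 = -4 + 1 = -3)
v(a) = 3 (v(a) = -3*(-1) = 3)
f = 6889 (f = (80 + 3)² = 83² = 6889)
(5232 + f) - 14906 = (5232 + 6889) - 14906 = 12121 - 14906 = -2785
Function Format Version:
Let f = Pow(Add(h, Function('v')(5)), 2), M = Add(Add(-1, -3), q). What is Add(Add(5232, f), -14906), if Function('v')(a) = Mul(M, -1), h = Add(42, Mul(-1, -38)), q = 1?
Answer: -2785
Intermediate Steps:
h = 80 (h = Add(42, 38) = 80)
M = -3 (M = Add(Add(-1, -3), 1) = Add(-4, 1) = -3)
Function('v')(a) = 3 (Function('v')(a) = Mul(-3, -1) = 3)
f = 6889 (f = Pow(Add(80, 3), 2) = Pow(83, 2) = 6889)
Add(Add(5232, f), -14906) = Add(Add(5232, 6889), -14906) = Add(12121, -14906) = -2785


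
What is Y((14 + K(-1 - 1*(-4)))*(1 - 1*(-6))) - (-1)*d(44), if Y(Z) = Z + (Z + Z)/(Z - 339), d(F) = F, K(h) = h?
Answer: 17811/110 ≈ 161.92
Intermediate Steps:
Y(Z) = Z + 2*Z/(-339 + Z) (Y(Z) = Z + (2*Z)/(-339 + Z) = Z + 2*Z/(-339 + Z))
Y((14 + K(-1 - 1*(-4)))*(1 - 1*(-6))) - (-1)*d(44) = ((14 + (-1 - 1*(-4)))*(1 - 1*(-6)))*(-337 + (14 + (-1 - 1*(-4)))*(1 - 1*(-6)))/(-339 + (14 + (-1 - 1*(-4)))*(1 - 1*(-6))) - (-1)*44 = ((14 + (-1 + 4))*(1 + 6))*(-337 + (14 + (-1 + 4))*(1 + 6))/(-339 + (14 + (-1 + 4))*(1 + 6)) - 1*(-44) = ((14 + 3)*7)*(-337 + (14 + 3)*7)/(-339 + (14 + 3)*7) + 44 = (17*7)*(-337 + 17*7)/(-339 + 17*7) + 44 = 119*(-337 + 119)/(-339 + 119) + 44 = 119*(-218)/(-220) + 44 = 119*(-1/220)*(-218) + 44 = 12971/110 + 44 = 17811/110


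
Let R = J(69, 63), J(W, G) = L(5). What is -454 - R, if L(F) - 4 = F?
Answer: -463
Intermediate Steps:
L(F) = 4 + F
J(W, G) = 9 (J(W, G) = 4 + 5 = 9)
R = 9
-454 - R = -454 - 1*9 = -454 - 9 = -463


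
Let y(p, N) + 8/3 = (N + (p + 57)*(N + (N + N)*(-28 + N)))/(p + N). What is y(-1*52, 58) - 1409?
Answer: 4639/3 ≈ 1546.3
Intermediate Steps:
y(p, N) = -8/3 + (N + (57 + p)*(N + 2*N*(-28 + N)))/(N + p) (y(p, N) = -8/3 + (N + (p + 57)*(N + (N + N)*(-28 + N)))/(p + N) = -8/3 + (N + (57 + p)*(N + (2*N)*(-28 + N)))/(N + p) = -8/3 + (N + (57 + p)*(N + 2*N*(-28 + N)))/(N + p))
y(-1*52, 58) - 1409 = (-9410*58 - (-8)*52 + 342*58² - 165*58*(-1*52) + 6*(-1*52)*58²)/(3*(58 - 1*52)) - 1409 = (-545780 - 8*(-52) + 342*3364 - 165*58*(-52) + 6*(-52)*3364)/(3*(58 - 52)) - 1409 = (⅓)*(-545780 + 416 + 1150488 + 497640 - 1049568)/6 - 1409 = (⅓)*(⅙)*53196 - 1409 = 8866/3 - 1409 = 4639/3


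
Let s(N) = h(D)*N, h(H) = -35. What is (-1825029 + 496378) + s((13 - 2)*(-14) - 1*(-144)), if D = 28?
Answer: -1328301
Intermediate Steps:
s(N) = -35*N
(-1825029 + 496378) + s((13 - 2)*(-14) - 1*(-144)) = (-1825029 + 496378) - 35*((13 - 2)*(-14) - 1*(-144)) = -1328651 - 35*(11*(-14) + 144) = -1328651 - 35*(-154 + 144) = -1328651 - 35*(-10) = -1328651 + 350 = -1328301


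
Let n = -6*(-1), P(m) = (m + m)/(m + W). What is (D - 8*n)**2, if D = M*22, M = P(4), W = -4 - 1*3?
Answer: 102400/9 ≈ 11378.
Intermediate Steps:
W = -7 (W = -4 - 3 = -7)
P(m) = 2*m/(-7 + m) (P(m) = (m + m)/(m - 7) = (2*m)/(-7 + m) = 2*m/(-7 + m))
M = -8/3 (M = 2*4/(-7 + 4) = 2*4/(-3) = 2*4*(-1/3) = -8/3 ≈ -2.6667)
n = 6
D = -176/3 (D = -8/3*22 = -176/3 ≈ -58.667)
(D - 8*n)**2 = (-176/3 - 8*6)**2 = (-176/3 - 48)**2 = (-320/3)**2 = 102400/9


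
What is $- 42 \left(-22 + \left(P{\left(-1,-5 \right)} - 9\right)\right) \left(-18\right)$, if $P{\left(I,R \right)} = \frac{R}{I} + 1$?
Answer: $-18900$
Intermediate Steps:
$P{\left(I,R \right)} = 1 + \frac{R}{I}$
$- 42 \left(-22 + \left(P{\left(-1,-5 \right)} - 9\right)\right) \left(-18\right) = - 42 \left(-22 - \left(9 - \frac{-1 - 5}{-1}\right)\right) \left(-18\right) = - 42 \left(-22 - 3\right) \left(-18\right) = \left(-42\right) \left(-25\right) \left(-18\right) = 1050 \left(-18\right) = -18900$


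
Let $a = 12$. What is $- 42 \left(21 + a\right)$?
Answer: $-1386$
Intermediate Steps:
$- 42 \left(21 + a\right) = - 42 \left(21 + 12\right) = \left(-42\right) 33 = -1386$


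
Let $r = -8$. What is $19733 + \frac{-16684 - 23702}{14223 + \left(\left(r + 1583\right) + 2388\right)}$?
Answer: $\frac{59803992}{3031} \approx 19731.0$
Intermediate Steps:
$19733 + \frac{-16684 - 23702}{14223 + \left(\left(r + 1583\right) + 2388\right)} = 19733 + \frac{-16684 - 23702}{14223 + \left(\left(-8 + 1583\right) + 2388\right)} = 19733 - \frac{40386}{14223 + \left(1575 + 2388\right)} = 19733 - \frac{40386}{14223 + 3963} = 19733 - \frac{40386}{18186} = 19733 - \frac{6731}{3031} = \frac{59803992}{3031}$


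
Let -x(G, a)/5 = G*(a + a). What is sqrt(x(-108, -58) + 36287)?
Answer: 19*I*sqrt(73) ≈ 162.34*I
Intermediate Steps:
x(G, a) = -10*G*a (x(G, a) = -5*G*(a + a) = -5*G*2*a = -10*G*a)
sqrt(x(-108, -58) + 36287) = sqrt(-10*(-108)*(-58) + 36287) = sqrt(-62640 + 36287) = sqrt(-26353) = 19*I*sqrt(73)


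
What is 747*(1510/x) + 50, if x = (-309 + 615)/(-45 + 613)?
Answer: 35594570/17 ≈ 2.0938e+6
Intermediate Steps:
x = 153/284 (x = 306/568 = 306*(1/568) = 153/284 ≈ 0.53873)
747*(1510/x) + 50 = 747*(1510/(153/284)) + 50 = 747*(1510*(284/153)) + 50 = 747*(428840/153) + 50 = 35593720/17 + 50 = 35594570/17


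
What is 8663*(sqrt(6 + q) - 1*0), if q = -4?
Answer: 8663*sqrt(2) ≈ 12251.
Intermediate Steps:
8663*(sqrt(6 + q) - 1*0) = 8663*(sqrt(6 - 4) - 1*0) = 8663*(sqrt(2) + 0) = 8663*sqrt(2)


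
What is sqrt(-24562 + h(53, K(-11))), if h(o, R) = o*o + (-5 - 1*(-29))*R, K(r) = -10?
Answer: I*sqrt(21993) ≈ 148.3*I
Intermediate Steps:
h(o, R) = o**2 + 24*R (h(o, R) = o**2 + (-5 + 29)*R = o**2 + 24*R)
sqrt(-24562 + h(53, K(-11))) = sqrt(-24562 + (53**2 + 24*(-10))) = sqrt(-24562 + (2809 - 240)) = sqrt(-24562 + 2569) = sqrt(-21993) = I*sqrt(21993)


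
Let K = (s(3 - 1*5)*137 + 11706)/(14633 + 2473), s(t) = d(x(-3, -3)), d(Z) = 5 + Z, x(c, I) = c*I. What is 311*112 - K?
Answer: 297911284/8553 ≈ 34831.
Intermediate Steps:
x(c, I) = I*c
s(t) = 14 (s(t) = 5 - 3*(-3) = 5 + 9 = 14)
K = 6812/8553 (K = (14*137 + 11706)/(14633 + 2473) = (1918 + 11706)/17106 = 13624*(1/17106) = 6812/8553 ≈ 0.79645)
311*112 - K = 311*112 - 1*6812/8553 = 34832 - 6812/8553 = 297911284/8553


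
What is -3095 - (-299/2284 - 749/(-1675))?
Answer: -11841751391/3825700 ≈ -3095.3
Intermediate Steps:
-3095 - (-299/2284 - 749/(-1675)) = -3095 - (-299*1/2284 - 749*(-1/1675)) = -3095 - (-299/2284 + 749/1675) = -3095 - 1*1209891/3825700 = -3095 - 1209891/3825700 = -11841751391/3825700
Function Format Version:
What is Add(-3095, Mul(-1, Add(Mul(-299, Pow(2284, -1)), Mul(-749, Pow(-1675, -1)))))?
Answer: Rational(-11841751391, 3825700) ≈ -3095.3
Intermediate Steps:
Add(-3095, Mul(-1, Add(Mul(-299, Pow(2284, -1)), Mul(-749, Pow(-1675, -1))))) = Add(-3095, Mul(-1, Add(Mul(-299, Rational(1, 2284)), Mul(-749, Rational(-1, 1675))))) = Add(-3095, Mul(-1, Add(Rational(-299, 2284), Rational(749, 1675)))) = Add(-3095, Mul(-1, Rational(1209891, 3825700))) = Add(-3095, Rational(-1209891, 3825700)) = Rational(-11841751391, 3825700)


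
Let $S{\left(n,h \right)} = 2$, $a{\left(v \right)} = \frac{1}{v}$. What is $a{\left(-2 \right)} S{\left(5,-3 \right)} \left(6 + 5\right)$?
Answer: $-11$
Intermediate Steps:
$a{\left(-2 \right)} S{\left(5,-3 \right)} \left(6 + 5\right) = \frac{2 \left(6 + 5\right)}{-2} = - \frac{2 \cdot 11}{2} = \left(- \frac{1}{2}\right) 22 = -11$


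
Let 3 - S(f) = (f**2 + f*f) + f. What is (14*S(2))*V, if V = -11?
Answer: 1078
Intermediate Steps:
S(f) = 3 - f - 2*f**2 (S(f) = 3 - ((f**2 + f*f) + f) = 3 - ((f**2 + f**2) + f) = 3 - (2*f**2 + f) = 3 - (f + 2*f**2) = 3 + (-f - 2*f**2) = 3 - f - 2*f**2)
(14*S(2))*V = (14*(3 - 1*2 - 2*2**2))*(-11) = (14*(3 - 2 - 2*4))*(-11) = (14*(3 - 2 - 8))*(-11) = (14*(-7))*(-11) = -98*(-11) = 1078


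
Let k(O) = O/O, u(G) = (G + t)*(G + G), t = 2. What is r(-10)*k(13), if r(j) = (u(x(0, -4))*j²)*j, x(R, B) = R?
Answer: 0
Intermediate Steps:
u(G) = 2*G*(2 + G) (u(G) = (G + 2)*(G + G) = (2 + G)*(2*G) = 2*G*(2 + G))
k(O) = 1
r(j) = 0 (r(j) = ((2*0*(2 + 0))*j²)*j = ((2*0*2)*j²)*j = (0*j²)*j = 0*j = 0)
r(-10)*k(13) = 0*1 = 0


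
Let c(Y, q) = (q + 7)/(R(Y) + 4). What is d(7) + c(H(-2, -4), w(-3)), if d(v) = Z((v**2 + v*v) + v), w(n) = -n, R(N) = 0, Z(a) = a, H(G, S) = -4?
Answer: 215/2 ≈ 107.50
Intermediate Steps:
c(Y, q) = 7/4 + q/4 (c(Y, q) = (q + 7)/(0 + 4) = (7 + q)/4 = (7 + q)*(1/4) = 7/4 + q/4)
d(v) = v + 2*v**2 (d(v) = (v**2 + v*v) + v = (v**2 + v**2) + v = 2*v**2 + v = v + 2*v**2)
d(7) + c(H(-2, -4), w(-3)) = 7*(1 + 2*7) + (7/4 + (-1*(-3))/4) = 7*(1 + 14) + (7/4 + (1/4)*3) = 7*15 + (7/4 + 3/4) = 105 + 5/2 = 215/2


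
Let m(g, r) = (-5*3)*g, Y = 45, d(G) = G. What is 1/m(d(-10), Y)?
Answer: 1/150 ≈ 0.0066667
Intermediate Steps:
m(g, r) = -15*g
1/m(d(-10), Y) = 1/(-15*(-10)) = 1/150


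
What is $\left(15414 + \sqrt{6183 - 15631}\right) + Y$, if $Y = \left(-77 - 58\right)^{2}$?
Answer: $33639 + 2 i \sqrt{2362} \approx 33639.0 + 97.201 i$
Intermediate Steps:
$Y = 18225$ ($Y = \left(-135\right)^{2} = 18225$)
$\left(15414 + \sqrt{6183 - 15631}\right) + Y = \left(15414 + \sqrt{6183 - 15631}\right) + 18225 = \left(15414 + \sqrt{-9448}\right) + 18225 = \left(15414 + 2 i \sqrt{2362}\right) + 18225 = 33639 + 2 i \sqrt{2362}$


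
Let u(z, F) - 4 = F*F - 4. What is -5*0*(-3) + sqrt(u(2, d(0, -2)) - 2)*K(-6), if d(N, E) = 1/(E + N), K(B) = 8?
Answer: 4*I*sqrt(7) ≈ 10.583*I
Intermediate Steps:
u(z, F) = F**2 (u(z, F) = 4 + (F*F - 4) = 4 + (F**2 - 4) = 4 + (-4 + F**2) = F**2)
-5*0*(-3) + sqrt(u(2, d(0, -2)) - 2)*K(-6) = -5*0*(-3) + sqrt((1/(-2 + 0))**2 - 2)*8 = 0*(-3) + sqrt((1/(-2))**2 - 2)*8 = 0 + sqrt((-1/2)**2 - 2)*8 = 0 + sqrt(1/4 - 2)*8 = 0 + sqrt(-7/4)*8 = 0 + (I*sqrt(7)/2)*8 = 0 + 4*I*sqrt(7) = 4*I*sqrt(7)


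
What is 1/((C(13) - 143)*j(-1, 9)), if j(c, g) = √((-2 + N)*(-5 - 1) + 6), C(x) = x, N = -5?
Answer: -√3/1560 ≈ -0.0011103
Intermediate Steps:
j(c, g) = 4*√3 (j(c, g) = √((-2 - 5)*(-5 - 1) + 6) = √(-7*(-6) + 6) = √(42 + 6) = √48 = 4*√3)
1/((C(13) - 143)*j(-1, 9)) = 1/((13 - 143)*(4*√3)) = 1/(-520*√3) = -√3/1560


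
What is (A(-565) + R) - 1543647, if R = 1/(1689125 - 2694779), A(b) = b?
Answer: -1552942974649/1005654 ≈ -1.5442e+6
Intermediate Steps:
R = -1/1005654 (R = 1/(-1005654) = -1/1005654 ≈ -9.9438e-7)
(A(-565) + R) - 1543647 = (-565 - 1/1005654) - 1543647 = -568194511/1005654 - 1543647 = -1552942974649/1005654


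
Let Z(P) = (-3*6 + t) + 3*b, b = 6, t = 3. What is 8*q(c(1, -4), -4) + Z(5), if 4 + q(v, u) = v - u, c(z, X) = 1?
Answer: 11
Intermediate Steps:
q(v, u) = -4 + v - u (q(v, u) = -4 + (v - u) = -4 + v - u)
Z(P) = 3 (Z(P) = (-3*6 + 3) + 3*6 = (-18 + 3) + 18 = -15 + 18 = 3)
8*q(c(1, -4), -4) + Z(5) = 8*(-4 + 1 - 1*(-4)) + 3 = 8*(-4 + 1 + 4) + 3 = 8*1 + 3 = 8 + 3 = 11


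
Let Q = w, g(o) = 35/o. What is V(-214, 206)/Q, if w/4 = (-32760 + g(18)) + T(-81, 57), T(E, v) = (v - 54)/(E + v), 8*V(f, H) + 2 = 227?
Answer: -2025/9434356 ≈ -0.00021464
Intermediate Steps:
V(f, H) = 225/8 (V(f, H) = -¼ + (⅛)*227 = -¼ + 227/8 = 225/8)
T(E, v) = (-54 + v)/(E + v)
w = -2358589/18 (w = 4*((-32760 + 35/18) + (-54 + 57)/(-81 + 57)) = 4*((-32760 + 35*(1/18)) + 3/(-24)) = 4*((-32760 + 35/18) - 1/24*3) = 4*(-589645/18 - ⅛) = 4*(-2358589/72) = -2358589/18 ≈ -1.3103e+5)
Q = -2358589/18 ≈ -1.3103e+5
V(-214, 206)/Q = 225/(8*(-2358589/18)) = (225/8)*(-18/2358589) = -2025/9434356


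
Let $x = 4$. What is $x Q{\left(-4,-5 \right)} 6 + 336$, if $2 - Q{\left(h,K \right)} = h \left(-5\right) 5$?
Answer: $-2016$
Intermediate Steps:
$Q{\left(h,K \right)} = 2 + 25 h$ ($Q{\left(h,K \right)} = 2 - h \left(-5\right) 5 = 2 - - 5 h 5 = 2 - - 25 h = 2 + 25 h$)
$x Q{\left(-4,-5 \right)} 6 + 336 = 4 \left(2 + 25 \left(-4\right)\right) 6 + 336 = 4 \left(2 - 100\right) 6 + 336 = 4 \left(-98\right) 6 + 336 = \left(-392\right) 6 + 336 = -2352 + 336 = -2016$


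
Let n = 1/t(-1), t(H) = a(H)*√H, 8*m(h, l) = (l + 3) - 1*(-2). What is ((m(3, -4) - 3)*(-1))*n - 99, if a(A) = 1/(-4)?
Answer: -99 + 23*I/2 ≈ -99.0 + 11.5*I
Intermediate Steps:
m(h, l) = 5/8 + l/8 (m(h, l) = ((l + 3) - 1*(-2))/8 = ((3 + l) + 2)/8 = (5 + l)/8 = 5/8 + l/8)
a(A) = -¼
t(H) = -√H/4
n = 4*I (n = 1/(-I/4) = 4*I ≈ 4.0*I)
((m(3, -4) - 3)*(-1))*n - 99 = (((5/8 + (⅛)*(-4)) - 3)*(-1))*(4*I) - 99 = (((5/8 - ½) - 3)*(-1))*(4*I) - 99 = ((⅛ - 3)*(-1))*(4*I) - 99 = (-23/8*(-1))*(4*I) - 99 = 23*(4*I)/8 - 99 = 23*I/2 - 99 = -99 + 23*I/2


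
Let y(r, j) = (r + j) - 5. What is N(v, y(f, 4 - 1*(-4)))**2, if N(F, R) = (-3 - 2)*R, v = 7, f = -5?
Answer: 100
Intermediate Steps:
y(r, j) = -5 + j + r (y(r, j) = (j + r) - 5 = -5 + j + r)
N(F, R) = -5*R
N(v, y(f, 4 - 1*(-4)))**2 = (-5*(-5 + (4 - 1*(-4)) - 5))**2 = (-5*(-5 + (4 + 4) - 5))**2 = (-5*(-5 + 8 - 5))**2 = (-5*(-2))**2 = 10**2 = 100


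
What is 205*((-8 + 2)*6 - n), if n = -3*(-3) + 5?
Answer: -10250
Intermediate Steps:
n = 14 (n = 9 + 5 = 14)
205*((-8 + 2)*6 - n) = 205*((-8 + 2)*6 - 1*14) = 205*(-6*6 - 14) = 205*(-36 - 14) = 205*(-50) = -10250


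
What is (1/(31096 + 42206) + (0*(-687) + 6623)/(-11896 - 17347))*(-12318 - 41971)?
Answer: 26354589783967/2143570386 ≈ 12295.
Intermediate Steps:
(1/(31096 + 42206) + (0*(-687) + 6623)/(-11896 - 17347))*(-12318 - 41971) = (1/73302 + (0 + 6623)/(-29243))*(-54289) = (1/73302 + 6623*(-1/29243))*(-54289) = (1/73302 - 6623/29243)*(-54289) = -485449903/2143570386*(-54289) = 26354589783967/2143570386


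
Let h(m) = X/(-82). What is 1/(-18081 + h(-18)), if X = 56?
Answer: -41/741349 ≈ -5.5305e-5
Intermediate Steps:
h(m) = -28/41 (h(m) = 56/(-82) = 56*(-1/82) = -28/41)
1/(-18081 + h(-18)) = 1/(-18081 - 28/41) = 1/(-741349/41) = -41/741349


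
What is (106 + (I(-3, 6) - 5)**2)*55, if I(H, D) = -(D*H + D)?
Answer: 8525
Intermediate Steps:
I(H, D) = -D - D*H (I(H, D) = -(D + D*H) = -D - D*H)
(106 + (I(-3, 6) - 5)**2)*55 = (106 + (-1*6*(1 - 3) - 5)**2)*55 = (106 + (-1*6*(-2) - 5)**2)*55 = (106 + (12 - 5)**2)*55 = (106 + 7**2)*55 = (106 + 49)*55 = 155*55 = 8525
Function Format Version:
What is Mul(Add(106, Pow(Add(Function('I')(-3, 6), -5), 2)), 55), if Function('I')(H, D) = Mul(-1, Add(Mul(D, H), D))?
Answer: 8525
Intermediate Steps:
Function('I')(H, D) = Add(Mul(-1, D), Mul(-1, D, H)) (Function('I')(H, D) = Mul(-1, Add(D, Mul(D, H))) = Add(Mul(-1, D), Mul(-1, D, H)))
Mul(Add(106, Pow(Add(Function('I')(-3, 6), -5), 2)), 55) = Mul(Add(106, Pow(Add(Mul(-1, 6, Add(1, -3)), -5), 2)), 55) = Mul(Add(106, Pow(Add(Mul(-1, 6, -2), -5), 2)), 55) = Mul(Add(106, Pow(Add(12, -5), 2)), 55) = Mul(Add(106, Pow(7, 2)), 55) = Mul(Add(106, 49), 55) = Mul(155, 55) = 8525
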